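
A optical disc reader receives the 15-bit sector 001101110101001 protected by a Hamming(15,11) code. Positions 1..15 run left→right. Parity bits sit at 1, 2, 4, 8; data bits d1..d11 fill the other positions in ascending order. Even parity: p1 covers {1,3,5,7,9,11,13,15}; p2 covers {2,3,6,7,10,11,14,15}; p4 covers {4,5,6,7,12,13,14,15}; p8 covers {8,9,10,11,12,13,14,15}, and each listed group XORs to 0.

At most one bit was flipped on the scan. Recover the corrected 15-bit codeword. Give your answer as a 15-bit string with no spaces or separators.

001101010101001

s1 (pos 1,3,5,7,9,11,13,15): 0⊕1⊕0⊕1⊕0⊕0⊕0⊕1 = 1
s2 (pos 2,3,6,7,10,11,14,15): 0⊕1⊕1⊕1⊕1⊕0⊕0⊕1 = 1
s4 (pos 4,5,6,7,12,13,14,15): 1⊕0⊕1⊕1⊕1⊕0⊕0⊕1 = 1
s8 (pos 8,9,10,11,12,13,14,15): 1⊕0⊕1⊕0⊕1⊕0⊕0⊕1 = 0
Syndrome s8…s1 = 0111 → error at position 7.
Flip position 7: 001101110101001 → 001101010101001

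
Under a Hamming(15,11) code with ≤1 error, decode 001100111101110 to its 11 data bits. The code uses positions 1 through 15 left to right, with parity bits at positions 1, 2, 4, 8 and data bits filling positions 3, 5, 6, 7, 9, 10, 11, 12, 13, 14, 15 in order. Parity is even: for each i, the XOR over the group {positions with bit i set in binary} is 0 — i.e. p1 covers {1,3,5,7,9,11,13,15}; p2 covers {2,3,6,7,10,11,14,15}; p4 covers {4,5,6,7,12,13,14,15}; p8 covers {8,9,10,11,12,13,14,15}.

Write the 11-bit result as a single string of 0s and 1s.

10011101110

s1 (pos 1,3,5,7,9,11,13,15): 0⊕1⊕0⊕1⊕1⊕0⊕1⊕0 = 0
s2 (pos 2,3,6,7,10,11,14,15): 0⊕1⊕0⊕1⊕1⊕0⊕1⊕0 = 0
s4 (pos 4,5,6,7,12,13,14,15): 1⊕0⊕0⊕1⊕1⊕1⊕1⊕0 = 1
s8 (pos 8,9,10,11,12,13,14,15): 1⊕1⊕1⊕0⊕1⊕1⊕1⊕0 = 0
Syndrome s8…s1 = 0100 → error at position 4.
Flip position 4: 001100111101110 → 001000111101110
Read data bits from positions 3,5,6,7,9,10,11,12,13,14,15: 10011101110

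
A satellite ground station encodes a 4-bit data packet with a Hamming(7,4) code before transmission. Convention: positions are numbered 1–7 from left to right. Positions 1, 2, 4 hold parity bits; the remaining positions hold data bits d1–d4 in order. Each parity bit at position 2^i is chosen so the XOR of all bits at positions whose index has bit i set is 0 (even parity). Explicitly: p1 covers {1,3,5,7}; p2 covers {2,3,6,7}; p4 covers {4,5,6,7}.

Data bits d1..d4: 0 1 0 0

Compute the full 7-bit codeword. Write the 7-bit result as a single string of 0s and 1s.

Place data at non-parity positions: p1 p2 0 p4 1 0 0
p1 (pos 1,3,5,7): XOR of data positions = 0⊕1⊕0 = 1
p2 (pos 2,3,6,7): XOR of data positions = 0⊕0⊕0 = 0
p4 (pos 4,5,6,7): XOR of data positions = 1⊕0⊕0 = 1
Codeword: 1001100

1001100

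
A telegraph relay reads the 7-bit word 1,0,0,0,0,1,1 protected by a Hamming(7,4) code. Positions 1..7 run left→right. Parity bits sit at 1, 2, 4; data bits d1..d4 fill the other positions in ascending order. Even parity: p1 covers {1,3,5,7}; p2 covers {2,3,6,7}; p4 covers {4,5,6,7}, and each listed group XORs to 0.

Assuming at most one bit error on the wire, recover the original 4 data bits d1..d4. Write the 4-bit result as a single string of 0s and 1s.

0011

s1 (pos 1,3,5,7): 1⊕0⊕0⊕1 = 0
s2 (pos 2,3,6,7): 0⊕0⊕1⊕1 = 0
s4 (pos 4,5,6,7): 0⊕0⊕1⊕1 = 0
Syndrome s4…s1 = 000 → no error.
Read data bits from positions 3,5,6,7: 0011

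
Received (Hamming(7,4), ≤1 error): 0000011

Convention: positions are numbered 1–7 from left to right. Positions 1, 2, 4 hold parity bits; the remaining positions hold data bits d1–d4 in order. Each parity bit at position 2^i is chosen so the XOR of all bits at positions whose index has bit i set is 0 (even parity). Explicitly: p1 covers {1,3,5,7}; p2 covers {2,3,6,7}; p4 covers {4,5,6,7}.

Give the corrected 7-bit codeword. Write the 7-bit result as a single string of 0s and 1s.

s1 (pos 1,3,5,7): 0⊕0⊕0⊕1 = 1
s2 (pos 2,3,6,7): 0⊕0⊕1⊕1 = 0
s4 (pos 4,5,6,7): 0⊕0⊕1⊕1 = 0
Syndrome s4…s1 = 001 → error at position 1.
Flip position 1: 0000011 → 1000011

1000011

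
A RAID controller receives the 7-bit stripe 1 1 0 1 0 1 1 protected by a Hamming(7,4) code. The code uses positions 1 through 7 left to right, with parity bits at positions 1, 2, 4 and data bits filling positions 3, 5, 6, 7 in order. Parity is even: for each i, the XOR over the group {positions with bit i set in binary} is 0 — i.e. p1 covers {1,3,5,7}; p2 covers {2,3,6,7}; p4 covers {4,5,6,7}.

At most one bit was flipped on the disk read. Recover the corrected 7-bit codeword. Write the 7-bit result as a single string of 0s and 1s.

s1 (pos 1,3,5,7): 1⊕0⊕0⊕1 = 0
s2 (pos 2,3,6,7): 1⊕0⊕1⊕1 = 1
s4 (pos 4,5,6,7): 1⊕0⊕1⊕1 = 1
Syndrome s4…s1 = 110 → error at position 6.
Flip position 6: 1101011 → 1101001

1101001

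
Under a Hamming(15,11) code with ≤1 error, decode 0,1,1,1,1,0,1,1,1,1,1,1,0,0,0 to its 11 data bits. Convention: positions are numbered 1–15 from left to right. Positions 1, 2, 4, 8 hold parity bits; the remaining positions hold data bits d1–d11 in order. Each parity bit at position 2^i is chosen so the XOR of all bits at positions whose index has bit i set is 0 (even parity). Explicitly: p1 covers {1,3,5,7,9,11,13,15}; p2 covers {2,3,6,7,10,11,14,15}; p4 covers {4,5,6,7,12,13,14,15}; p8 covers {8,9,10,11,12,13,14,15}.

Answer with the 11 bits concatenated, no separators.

11011101000

s1 (pos 1,3,5,7,9,11,13,15): 0⊕1⊕1⊕1⊕1⊕1⊕0⊕0 = 1
s2 (pos 2,3,6,7,10,11,14,15): 1⊕1⊕0⊕1⊕1⊕1⊕0⊕0 = 1
s4 (pos 4,5,6,7,12,13,14,15): 1⊕1⊕0⊕1⊕1⊕0⊕0⊕0 = 0
s8 (pos 8,9,10,11,12,13,14,15): 1⊕1⊕1⊕1⊕1⊕0⊕0⊕0 = 1
Syndrome s8…s1 = 1011 → error at position 11.
Flip position 11: 011110111111000 → 011110111101000
Read data bits from positions 3,5,6,7,9,10,11,12,13,14,15: 11011101000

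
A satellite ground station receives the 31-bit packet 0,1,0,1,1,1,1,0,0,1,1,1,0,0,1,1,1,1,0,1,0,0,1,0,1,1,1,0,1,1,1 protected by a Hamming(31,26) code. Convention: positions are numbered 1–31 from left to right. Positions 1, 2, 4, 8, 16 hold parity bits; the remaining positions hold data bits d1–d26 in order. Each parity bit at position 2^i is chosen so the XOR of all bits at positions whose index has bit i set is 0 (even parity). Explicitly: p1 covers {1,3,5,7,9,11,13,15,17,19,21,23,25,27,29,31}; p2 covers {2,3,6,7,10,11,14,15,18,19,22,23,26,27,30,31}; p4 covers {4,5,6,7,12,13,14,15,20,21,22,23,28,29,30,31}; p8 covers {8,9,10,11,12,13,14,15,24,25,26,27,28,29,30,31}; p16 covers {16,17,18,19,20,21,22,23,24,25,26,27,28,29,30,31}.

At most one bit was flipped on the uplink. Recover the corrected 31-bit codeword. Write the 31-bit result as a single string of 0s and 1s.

s1 (pos 1,3,5,7,9,11,13,15,17,19,21,23,25,27,29,31): 0⊕0⊕1⊕1⊕0⊕1⊕0⊕1⊕1⊕0⊕0⊕1⊕1⊕1⊕1⊕1 = 0
s2 (pos 2,3,6,7,10,11,14,15,18,19,22,23,26,27,30,31): 1⊕0⊕1⊕1⊕1⊕1⊕0⊕1⊕1⊕0⊕0⊕1⊕1⊕1⊕1⊕1 = 0
s4 (pos 4,5,6,7,12,13,14,15,20,21,22,23,28,29,30,31): 1⊕1⊕1⊕1⊕1⊕0⊕0⊕1⊕1⊕0⊕0⊕1⊕0⊕1⊕1⊕1 = 1
s8 (pos 8,9,10,11,12,13,14,15,24,25,26,27,28,29,30,31): 0⊕0⊕1⊕1⊕1⊕0⊕0⊕1⊕0⊕1⊕1⊕1⊕0⊕1⊕1⊕1 = 0
s16 (pos 16,17,18,19,20,21,22,23,24,25,26,27,28,29,30,31): 1⊕1⊕1⊕0⊕1⊕0⊕0⊕1⊕0⊕1⊕1⊕1⊕0⊕1⊕1⊕1 = 1
Syndrome s16…s1 = 10100 → error at position 20.
Flip position 20: 0101111001110011110100101110111 → 0101111001110011110000101110111

0101111001110011110000101110111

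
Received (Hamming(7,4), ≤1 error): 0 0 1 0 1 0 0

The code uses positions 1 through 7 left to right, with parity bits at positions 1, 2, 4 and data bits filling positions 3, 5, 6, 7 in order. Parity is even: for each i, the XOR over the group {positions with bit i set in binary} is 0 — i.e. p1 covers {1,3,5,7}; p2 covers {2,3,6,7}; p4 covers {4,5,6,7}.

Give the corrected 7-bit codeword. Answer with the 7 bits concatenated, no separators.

s1 (pos 1,3,5,7): 0⊕1⊕1⊕0 = 0
s2 (pos 2,3,6,7): 0⊕1⊕0⊕0 = 1
s4 (pos 4,5,6,7): 0⊕1⊕0⊕0 = 1
Syndrome s4…s1 = 110 → error at position 6.
Flip position 6: 0010100 → 0010110

0010110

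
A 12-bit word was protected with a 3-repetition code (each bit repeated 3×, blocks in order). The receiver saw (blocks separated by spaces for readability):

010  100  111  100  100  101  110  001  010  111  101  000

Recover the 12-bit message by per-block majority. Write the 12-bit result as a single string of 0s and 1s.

Block 1 (010): 1 one → 0
Block 2 (100): 1 one → 0
Block 3 (111): 3 ones → 1
Block 4 (100): 1 one → 0
Block 5 (100): 1 one → 0
Block 6 (101): 2 ones → 1
Block 7 (110): 2 ones → 1
Block 8 (001): 1 one → 0
Block 9 (010): 1 one → 0
Block 10 (111): 3 ones → 1
Block 11 (101): 2 ones → 1
Block 12 (000): 0 ones → 0

001001100110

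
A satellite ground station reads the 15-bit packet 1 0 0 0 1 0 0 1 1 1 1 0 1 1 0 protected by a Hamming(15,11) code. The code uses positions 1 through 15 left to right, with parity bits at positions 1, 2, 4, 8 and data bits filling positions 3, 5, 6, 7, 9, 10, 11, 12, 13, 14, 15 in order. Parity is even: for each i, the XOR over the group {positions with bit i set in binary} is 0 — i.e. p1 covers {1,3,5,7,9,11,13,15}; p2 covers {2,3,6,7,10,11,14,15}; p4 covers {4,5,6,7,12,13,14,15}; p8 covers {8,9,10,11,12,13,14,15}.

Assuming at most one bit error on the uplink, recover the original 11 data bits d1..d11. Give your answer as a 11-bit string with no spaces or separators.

01011110110

s1 (pos 1,3,5,7,9,11,13,15): 1⊕0⊕1⊕0⊕1⊕1⊕1⊕0 = 1
s2 (pos 2,3,6,7,10,11,14,15): 0⊕0⊕0⊕0⊕1⊕1⊕1⊕0 = 1
s4 (pos 4,5,6,7,12,13,14,15): 0⊕1⊕0⊕0⊕0⊕1⊕1⊕0 = 1
s8 (pos 8,9,10,11,12,13,14,15): 1⊕1⊕1⊕1⊕0⊕1⊕1⊕0 = 0
Syndrome s8…s1 = 0111 → error at position 7.
Flip position 7: 100010011110110 → 100010111110110
Read data bits from positions 3,5,6,7,9,10,11,12,13,14,15: 01011110110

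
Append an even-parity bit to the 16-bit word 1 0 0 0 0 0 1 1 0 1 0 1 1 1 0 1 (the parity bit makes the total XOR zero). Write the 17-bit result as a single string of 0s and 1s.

XOR of the 16 data bits: 1⊕0⊕0⊕0⊕0⊕0⊕1⊕1⊕0⊕1⊕0⊕1⊕1⊕1⊕0⊕1 = 0
Parity bit = 0 (so all 17 bits XOR to 0).

10000011010111010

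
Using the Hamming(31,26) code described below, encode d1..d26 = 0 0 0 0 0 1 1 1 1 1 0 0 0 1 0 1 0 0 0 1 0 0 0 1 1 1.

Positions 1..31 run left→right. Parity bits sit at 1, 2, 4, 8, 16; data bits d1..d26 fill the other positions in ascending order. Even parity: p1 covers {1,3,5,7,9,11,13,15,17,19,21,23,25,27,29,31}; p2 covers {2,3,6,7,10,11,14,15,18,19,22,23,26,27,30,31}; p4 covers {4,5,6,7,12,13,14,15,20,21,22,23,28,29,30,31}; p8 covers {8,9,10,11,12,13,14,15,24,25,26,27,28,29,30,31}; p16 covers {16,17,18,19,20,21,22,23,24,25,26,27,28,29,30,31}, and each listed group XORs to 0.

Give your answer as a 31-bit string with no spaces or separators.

1001000101111100001010001000111

Place data at non-parity positions: p1 p2 0 p4 0 0 0 p8 0 1 1 1 1 1 0 p16 0 0 1 0 1 0 0 0 1 0 0 0 1 1 1
p1 (pos 1,3,5,7,9,11,13,15,17,19,21,23,25,27,29,31): XOR of data positions = 0⊕0⊕0⊕0⊕1⊕1⊕0⊕0⊕1⊕1⊕0⊕1⊕0⊕1⊕1 = 1
p2 (pos 2,3,6,7,10,11,14,15,18,19,22,23,26,27,30,31): XOR of data positions = 0⊕0⊕0⊕1⊕1⊕1⊕0⊕0⊕1⊕0⊕0⊕0⊕0⊕1⊕1 = 0
p4 (pos 4,5,6,7,12,13,14,15,20,21,22,23,28,29,30,31): XOR of data positions = 0⊕0⊕0⊕1⊕1⊕1⊕0⊕0⊕1⊕0⊕0⊕0⊕1⊕1⊕1 = 1
p8 (pos 8,9,10,11,12,13,14,15,24,25,26,27,28,29,30,31): XOR of data positions = 0⊕1⊕1⊕1⊕1⊕1⊕0⊕0⊕1⊕0⊕0⊕0⊕1⊕1⊕1 = 1
p16 (pos 16,17,18,19,20,21,22,23,24,25,26,27,28,29,30,31): XOR of data positions = 0⊕0⊕1⊕0⊕1⊕0⊕0⊕0⊕1⊕0⊕0⊕0⊕1⊕1⊕1 = 0
Codeword: 1001000101111100001010001000111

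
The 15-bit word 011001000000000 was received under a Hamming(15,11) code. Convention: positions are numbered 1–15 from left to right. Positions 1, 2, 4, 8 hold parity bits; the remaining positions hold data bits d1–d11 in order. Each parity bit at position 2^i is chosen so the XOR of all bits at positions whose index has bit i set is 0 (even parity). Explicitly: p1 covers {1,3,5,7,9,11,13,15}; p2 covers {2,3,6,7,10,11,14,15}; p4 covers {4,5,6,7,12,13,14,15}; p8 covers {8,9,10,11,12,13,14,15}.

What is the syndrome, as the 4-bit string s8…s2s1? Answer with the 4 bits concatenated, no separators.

s1 (pos 1,3,5,7,9,11,13,15): 0⊕1⊕0⊕0⊕0⊕0⊕0⊕0 = 1
s2 (pos 2,3,6,7,10,11,14,15): 1⊕1⊕1⊕0⊕0⊕0⊕0⊕0 = 1
s4 (pos 4,5,6,7,12,13,14,15): 0⊕0⊕1⊕0⊕0⊕0⊕0⊕0 = 1
s8 (pos 8,9,10,11,12,13,14,15): 0⊕0⊕0⊕0⊕0⊕0⊕0⊕0 = 0
Syndrome s8…s1 = 0111 → error at position 7.

0111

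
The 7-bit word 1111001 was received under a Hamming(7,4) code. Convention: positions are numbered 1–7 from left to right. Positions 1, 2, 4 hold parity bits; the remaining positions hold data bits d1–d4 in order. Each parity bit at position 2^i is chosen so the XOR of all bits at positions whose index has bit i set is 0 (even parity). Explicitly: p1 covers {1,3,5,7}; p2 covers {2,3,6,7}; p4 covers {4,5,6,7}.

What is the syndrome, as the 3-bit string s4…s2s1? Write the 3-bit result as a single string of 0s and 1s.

s1 (pos 1,3,5,7): 1⊕1⊕0⊕1 = 1
s2 (pos 2,3,6,7): 1⊕1⊕0⊕1 = 1
s4 (pos 4,5,6,7): 1⊕0⊕0⊕1 = 0
Syndrome s4…s1 = 011 → error at position 3.

011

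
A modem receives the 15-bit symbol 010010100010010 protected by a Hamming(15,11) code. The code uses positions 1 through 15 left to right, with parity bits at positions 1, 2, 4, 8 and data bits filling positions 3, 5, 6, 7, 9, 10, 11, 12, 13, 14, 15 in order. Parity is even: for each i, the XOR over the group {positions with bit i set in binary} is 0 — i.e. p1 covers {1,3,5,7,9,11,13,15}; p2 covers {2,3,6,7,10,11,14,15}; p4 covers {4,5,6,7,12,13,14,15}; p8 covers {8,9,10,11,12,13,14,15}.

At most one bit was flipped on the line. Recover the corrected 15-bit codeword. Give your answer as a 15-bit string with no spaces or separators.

s1 (pos 1,3,5,7,9,11,13,15): 0⊕0⊕1⊕1⊕0⊕1⊕0⊕0 = 1
s2 (pos 2,3,6,7,10,11,14,15): 1⊕0⊕0⊕1⊕0⊕1⊕1⊕0 = 0
s4 (pos 4,5,6,7,12,13,14,15): 0⊕1⊕0⊕1⊕0⊕0⊕1⊕0 = 1
s8 (pos 8,9,10,11,12,13,14,15): 0⊕0⊕0⊕1⊕0⊕0⊕1⊕0 = 0
Syndrome s8…s1 = 0101 → error at position 5.
Flip position 5: 010010100010010 → 010000100010010

010000100010010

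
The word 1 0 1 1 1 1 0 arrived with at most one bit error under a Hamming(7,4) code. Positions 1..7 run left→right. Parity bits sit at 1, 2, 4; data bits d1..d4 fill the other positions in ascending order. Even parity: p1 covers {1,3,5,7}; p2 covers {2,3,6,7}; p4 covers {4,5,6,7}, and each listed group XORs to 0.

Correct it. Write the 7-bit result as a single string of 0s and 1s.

s1 (pos 1,3,5,7): 1⊕1⊕1⊕0 = 1
s2 (pos 2,3,6,7): 0⊕1⊕1⊕0 = 0
s4 (pos 4,5,6,7): 1⊕1⊕1⊕0 = 1
Syndrome s4…s1 = 101 → error at position 5.
Flip position 5: 1011110 → 1011010

1011010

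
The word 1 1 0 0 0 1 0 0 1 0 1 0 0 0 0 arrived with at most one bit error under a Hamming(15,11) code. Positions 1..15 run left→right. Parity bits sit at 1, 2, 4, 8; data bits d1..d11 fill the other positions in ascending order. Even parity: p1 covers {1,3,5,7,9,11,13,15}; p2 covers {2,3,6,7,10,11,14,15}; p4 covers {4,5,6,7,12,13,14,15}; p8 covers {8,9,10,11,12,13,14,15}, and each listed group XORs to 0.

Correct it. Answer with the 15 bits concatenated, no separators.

s1 (pos 1,3,5,7,9,11,13,15): 1⊕0⊕0⊕0⊕1⊕1⊕0⊕0 = 1
s2 (pos 2,3,6,7,10,11,14,15): 1⊕0⊕1⊕0⊕0⊕1⊕0⊕0 = 1
s4 (pos 4,5,6,7,12,13,14,15): 0⊕0⊕1⊕0⊕0⊕0⊕0⊕0 = 1
s8 (pos 8,9,10,11,12,13,14,15): 0⊕1⊕0⊕1⊕0⊕0⊕0⊕0 = 0
Syndrome s8…s1 = 0111 → error at position 7.
Flip position 7: 110001001010000 → 110001101010000

110001101010000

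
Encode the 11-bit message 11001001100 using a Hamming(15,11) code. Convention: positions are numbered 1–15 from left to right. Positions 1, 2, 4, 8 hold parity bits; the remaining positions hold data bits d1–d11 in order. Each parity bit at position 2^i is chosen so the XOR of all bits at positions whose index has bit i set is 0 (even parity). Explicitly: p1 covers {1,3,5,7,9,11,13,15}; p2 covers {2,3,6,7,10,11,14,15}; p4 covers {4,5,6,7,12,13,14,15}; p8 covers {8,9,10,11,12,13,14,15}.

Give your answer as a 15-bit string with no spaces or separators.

Place data at non-parity positions: p1 p2 1 p4 1 0 0 p8 1 0 0 1 1 0 0
p1 (pos 1,3,5,7,9,11,13,15): XOR of data positions = 1⊕1⊕0⊕1⊕0⊕1⊕0 = 0
p2 (pos 2,3,6,7,10,11,14,15): XOR of data positions = 1⊕0⊕0⊕0⊕0⊕0⊕0 = 1
p4 (pos 4,5,6,7,12,13,14,15): XOR of data positions = 1⊕0⊕0⊕1⊕1⊕0⊕0 = 1
p8 (pos 8,9,10,11,12,13,14,15): XOR of data positions = 1⊕0⊕0⊕1⊕1⊕0⊕0 = 1
Codeword: 011110011001100

011110011001100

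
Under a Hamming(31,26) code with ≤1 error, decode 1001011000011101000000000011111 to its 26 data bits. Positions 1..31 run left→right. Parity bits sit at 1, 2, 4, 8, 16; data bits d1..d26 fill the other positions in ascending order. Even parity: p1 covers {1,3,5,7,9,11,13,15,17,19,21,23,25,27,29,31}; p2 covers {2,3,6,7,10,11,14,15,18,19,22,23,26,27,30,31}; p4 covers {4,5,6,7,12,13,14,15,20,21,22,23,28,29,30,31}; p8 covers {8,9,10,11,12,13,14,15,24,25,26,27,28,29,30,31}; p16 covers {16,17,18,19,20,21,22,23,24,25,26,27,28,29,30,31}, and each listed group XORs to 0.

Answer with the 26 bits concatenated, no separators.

s1 (pos 1,3,5,7,9,11,13,15,17,19,21,23,25,27,29,31): 1⊕0⊕0⊕1⊕0⊕0⊕1⊕0⊕0⊕0⊕0⊕0⊕0⊕1⊕1⊕1 = 0
s2 (pos 2,3,6,7,10,11,14,15,18,19,22,23,26,27,30,31): 0⊕0⊕1⊕1⊕0⊕0⊕1⊕0⊕0⊕0⊕0⊕0⊕0⊕1⊕1⊕1 = 0
s4 (pos 4,5,6,7,12,13,14,15,20,21,22,23,28,29,30,31): 1⊕0⊕1⊕1⊕1⊕1⊕1⊕0⊕0⊕0⊕0⊕0⊕1⊕1⊕1⊕1 = 0
s8 (pos 8,9,10,11,12,13,14,15,24,25,26,27,28,29,30,31): 0⊕0⊕0⊕0⊕1⊕1⊕1⊕0⊕0⊕0⊕0⊕1⊕1⊕1⊕1⊕1 = 0
s16 (pos 16,17,18,19,20,21,22,23,24,25,26,27,28,29,30,31): 1⊕0⊕0⊕0⊕0⊕0⊕0⊕0⊕0⊕0⊕0⊕1⊕1⊕1⊕1⊕1 = 0
Syndrome s16…s1 = 00000 → no error.
Read data bits from positions 3,5,6,7,9,10,11,12,13,14,15,17,18,19,20,21,22,23,24,25,26,27,28,29,30,31: 00110001110000000000011111

00110001110000000000011111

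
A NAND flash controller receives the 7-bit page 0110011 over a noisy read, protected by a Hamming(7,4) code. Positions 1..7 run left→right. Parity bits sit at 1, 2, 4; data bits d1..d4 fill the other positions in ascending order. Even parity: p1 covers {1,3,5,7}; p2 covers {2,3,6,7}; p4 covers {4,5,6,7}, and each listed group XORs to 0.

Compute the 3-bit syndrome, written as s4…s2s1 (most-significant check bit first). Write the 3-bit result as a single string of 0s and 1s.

s1 (pos 1,3,5,7): 0⊕1⊕0⊕1 = 0
s2 (pos 2,3,6,7): 1⊕1⊕1⊕1 = 0
s4 (pos 4,5,6,7): 0⊕0⊕1⊕1 = 0
Syndrome s4…s1 = 000 → no error.

000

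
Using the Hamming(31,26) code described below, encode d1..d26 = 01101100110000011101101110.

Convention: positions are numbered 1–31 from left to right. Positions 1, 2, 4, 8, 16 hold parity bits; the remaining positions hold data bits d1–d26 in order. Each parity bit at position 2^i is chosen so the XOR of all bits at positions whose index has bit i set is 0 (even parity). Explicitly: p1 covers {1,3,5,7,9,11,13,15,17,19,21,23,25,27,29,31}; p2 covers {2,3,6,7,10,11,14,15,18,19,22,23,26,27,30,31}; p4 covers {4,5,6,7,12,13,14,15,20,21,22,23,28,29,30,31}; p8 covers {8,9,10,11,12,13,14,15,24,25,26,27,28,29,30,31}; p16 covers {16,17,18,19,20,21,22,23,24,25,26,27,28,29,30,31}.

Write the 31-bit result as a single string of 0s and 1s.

1100110111001100000011101101110

Place data at non-parity positions: p1 p2 0 p4 1 1 0 p8 1 1 0 0 1 1 0 p16 0 0 0 0 1 1 1 0 1 1 0 1 1 1 0
p1 (pos 1,3,5,7,9,11,13,15,17,19,21,23,25,27,29,31): XOR of data positions = 0⊕1⊕0⊕1⊕0⊕1⊕0⊕0⊕0⊕1⊕1⊕1⊕0⊕1⊕0 = 1
p2 (pos 2,3,6,7,10,11,14,15,18,19,22,23,26,27,30,31): XOR of data positions = 0⊕1⊕0⊕1⊕0⊕1⊕0⊕0⊕0⊕1⊕1⊕1⊕0⊕1⊕0 = 1
p4 (pos 4,5,6,7,12,13,14,15,20,21,22,23,28,29,30,31): XOR of data positions = 1⊕1⊕0⊕0⊕1⊕1⊕0⊕0⊕1⊕1⊕1⊕1⊕1⊕1⊕0 = 0
p8 (pos 8,9,10,11,12,13,14,15,24,25,26,27,28,29,30,31): XOR of data positions = 1⊕1⊕0⊕0⊕1⊕1⊕0⊕0⊕1⊕1⊕0⊕1⊕1⊕1⊕0 = 1
p16 (pos 16,17,18,19,20,21,22,23,24,25,26,27,28,29,30,31): XOR of data positions = 0⊕0⊕0⊕0⊕1⊕1⊕1⊕0⊕1⊕1⊕0⊕1⊕1⊕1⊕0 = 0
Codeword: 1100110111001100000011101101110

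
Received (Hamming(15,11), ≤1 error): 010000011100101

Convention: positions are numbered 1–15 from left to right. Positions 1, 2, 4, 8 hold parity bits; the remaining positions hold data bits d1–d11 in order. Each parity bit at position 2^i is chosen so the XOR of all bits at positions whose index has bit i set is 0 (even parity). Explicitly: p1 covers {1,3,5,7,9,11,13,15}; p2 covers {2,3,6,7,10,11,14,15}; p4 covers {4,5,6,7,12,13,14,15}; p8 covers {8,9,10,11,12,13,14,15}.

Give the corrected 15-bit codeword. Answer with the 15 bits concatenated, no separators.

s1 (pos 1,3,5,7,9,11,13,15): 0⊕0⊕0⊕0⊕1⊕0⊕1⊕1 = 1
s2 (pos 2,3,6,7,10,11,14,15): 1⊕0⊕0⊕0⊕1⊕0⊕0⊕1 = 1
s4 (pos 4,5,6,7,12,13,14,15): 0⊕0⊕0⊕0⊕0⊕1⊕0⊕1 = 0
s8 (pos 8,9,10,11,12,13,14,15): 1⊕1⊕1⊕0⊕0⊕1⊕0⊕1 = 1
Syndrome s8…s1 = 1011 → error at position 11.
Flip position 11: 010000011100101 → 010000011110101

010000011110101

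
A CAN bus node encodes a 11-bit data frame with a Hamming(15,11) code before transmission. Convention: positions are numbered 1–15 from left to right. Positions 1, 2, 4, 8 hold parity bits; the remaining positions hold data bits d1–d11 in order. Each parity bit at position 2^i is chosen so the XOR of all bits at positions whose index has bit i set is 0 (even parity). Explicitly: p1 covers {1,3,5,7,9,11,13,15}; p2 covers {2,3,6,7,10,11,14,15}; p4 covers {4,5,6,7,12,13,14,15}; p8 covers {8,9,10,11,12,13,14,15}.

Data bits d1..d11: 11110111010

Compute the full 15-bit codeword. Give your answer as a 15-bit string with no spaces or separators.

001111100111010

Place data at non-parity positions: p1 p2 1 p4 1 1 1 p8 0 1 1 1 0 1 0
p1 (pos 1,3,5,7,9,11,13,15): XOR of data positions = 1⊕1⊕1⊕0⊕1⊕0⊕0 = 0
p2 (pos 2,3,6,7,10,11,14,15): XOR of data positions = 1⊕1⊕1⊕1⊕1⊕1⊕0 = 0
p4 (pos 4,5,6,7,12,13,14,15): XOR of data positions = 1⊕1⊕1⊕1⊕0⊕1⊕0 = 1
p8 (pos 8,9,10,11,12,13,14,15): XOR of data positions = 0⊕1⊕1⊕1⊕0⊕1⊕0 = 0
Codeword: 001111100111010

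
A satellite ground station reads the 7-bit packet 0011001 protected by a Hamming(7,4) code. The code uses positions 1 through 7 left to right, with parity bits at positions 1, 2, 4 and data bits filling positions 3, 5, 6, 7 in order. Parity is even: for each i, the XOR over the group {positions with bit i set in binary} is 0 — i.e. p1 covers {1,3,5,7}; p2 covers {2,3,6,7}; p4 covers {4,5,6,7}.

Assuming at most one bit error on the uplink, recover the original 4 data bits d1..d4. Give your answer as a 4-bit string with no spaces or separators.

1001

s1 (pos 1,3,5,7): 0⊕1⊕0⊕1 = 0
s2 (pos 2,3,6,7): 0⊕1⊕0⊕1 = 0
s4 (pos 4,5,6,7): 1⊕0⊕0⊕1 = 0
Syndrome s4…s1 = 000 → no error.
Read data bits from positions 3,5,6,7: 1001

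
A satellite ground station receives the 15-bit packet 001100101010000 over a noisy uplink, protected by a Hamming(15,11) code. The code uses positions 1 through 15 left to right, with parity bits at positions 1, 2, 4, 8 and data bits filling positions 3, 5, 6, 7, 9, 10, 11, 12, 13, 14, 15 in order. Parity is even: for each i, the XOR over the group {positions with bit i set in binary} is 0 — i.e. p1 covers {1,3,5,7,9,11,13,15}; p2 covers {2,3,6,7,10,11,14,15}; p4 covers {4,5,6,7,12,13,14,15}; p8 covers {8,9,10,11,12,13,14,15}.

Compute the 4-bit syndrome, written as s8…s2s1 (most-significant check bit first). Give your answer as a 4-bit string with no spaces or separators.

s1 (pos 1,3,5,7,9,11,13,15): 0⊕1⊕0⊕1⊕1⊕1⊕0⊕0 = 0
s2 (pos 2,3,6,7,10,11,14,15): 0⊕1⊕0⊕1⊕0⊕1⊕0⊕0 = 1
s4 (pos 4,5,6,7,12,13,14,15): 1⊕0⊕0⊕1⊕0⊕0⊕0⊕0 = 0
s8 (pos 8,9,10,11,12,13,14,15): 0⊕1⊕0⊕1⊕0⊕0⊕0⊕0 = 0
Syndrome s8…s1 = 0010 → error at position 2.

0010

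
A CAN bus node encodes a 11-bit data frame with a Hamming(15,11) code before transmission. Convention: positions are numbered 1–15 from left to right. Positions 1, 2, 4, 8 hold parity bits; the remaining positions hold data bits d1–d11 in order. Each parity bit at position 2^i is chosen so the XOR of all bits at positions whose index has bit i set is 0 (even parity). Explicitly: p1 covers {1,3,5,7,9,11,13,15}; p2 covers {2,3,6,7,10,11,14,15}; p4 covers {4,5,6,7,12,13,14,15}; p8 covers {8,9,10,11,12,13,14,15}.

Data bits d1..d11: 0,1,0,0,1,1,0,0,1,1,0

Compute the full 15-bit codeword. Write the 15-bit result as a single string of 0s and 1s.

Place data at non-parity positions: p1 p2 0 p4 1 0 0 p8 1 1 0 0 1 1 0
p1 (pos 1,3,5,7,9,11,13,15): XOR of data positions = 0⊕1⊕0⊕1⊕0⊕1⊕0 = 1
p2 (pos 2,3,6,7,10,11,14,15): XOR of data positions = 0⊕0⊕0⊕1⊕0⊕1⊕0 = 0
p4 (pos 4,5,6,7,12,13,14,15): XOR of data positions = 1⊕0⊕0⊕0⊕1⊕1⊕0 = 1
p8 (pos 8,9,10,11,12,13,14,15): XOR of data positions = 1⊕1⊕0⊕0⊕1⊕1⊕0 = 0
Codeword: 100110001100110

100110001100110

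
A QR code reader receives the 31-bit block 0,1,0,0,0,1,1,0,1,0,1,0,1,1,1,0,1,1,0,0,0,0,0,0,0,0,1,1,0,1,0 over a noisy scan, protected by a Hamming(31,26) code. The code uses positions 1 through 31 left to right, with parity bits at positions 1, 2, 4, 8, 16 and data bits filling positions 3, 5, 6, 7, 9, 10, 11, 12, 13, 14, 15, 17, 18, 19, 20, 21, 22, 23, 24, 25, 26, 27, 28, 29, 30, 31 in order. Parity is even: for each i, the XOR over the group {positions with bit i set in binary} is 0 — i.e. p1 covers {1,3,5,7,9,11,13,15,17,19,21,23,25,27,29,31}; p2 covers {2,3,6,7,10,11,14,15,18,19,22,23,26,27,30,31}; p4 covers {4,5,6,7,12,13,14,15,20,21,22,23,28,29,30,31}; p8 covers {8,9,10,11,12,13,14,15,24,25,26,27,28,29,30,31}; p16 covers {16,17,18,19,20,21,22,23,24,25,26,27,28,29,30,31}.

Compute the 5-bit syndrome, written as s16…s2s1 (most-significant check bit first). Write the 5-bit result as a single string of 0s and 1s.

s1 (pos 1,3,5,7,9,11,13,15,17,19,21,23,25,27,29,31): 0⊕0⊕0⊕1⊕1⊕1⊕1⊕1⊕1⊕0⊕0⊕0⊕0⊕1⊕0⊕0 = 1
s2 (pos 2,3,6,7,10,11,14,15,18,19,22,23,26,27,30,31): 1⊕0⊕1⊕1⊕0⊕1⊕1⊕1⊕1⊕0⊕0⊕0⊕0⊕1⊕1⊕0 = 1
s4 (pos 4,5,6,7,12,13,14,15,20,21,22,23,28,29,30,31): 0⊕0⊕1⊕1⊕0⊕1⊕1⊕1⊕0⊕0⊕0⊕0⊕1⊕0⊕1⊕0 = 1
s8 (pos 8,9,10,11,12,13,14,15,24,25,26,27,28,29,30,31): 0⊕1⊕0⊕1⊕0⊕1⊕1⊕1⊕0⊕0⊕0⊕1⊕1⊕0⊕1⊕0 = 0
s16 (pos 16,17,18,19,20,21,22,23,24,25,26,27,28,29,30,31): 0⊕1⊕1⊕0⊕0⊕0⊕0⊕0⊕0⊕0⊕0⊕1⊕1⊕0⊕1⊕0 = 1
Syndrome s16…s1 = 10111 → error at position 23.

10111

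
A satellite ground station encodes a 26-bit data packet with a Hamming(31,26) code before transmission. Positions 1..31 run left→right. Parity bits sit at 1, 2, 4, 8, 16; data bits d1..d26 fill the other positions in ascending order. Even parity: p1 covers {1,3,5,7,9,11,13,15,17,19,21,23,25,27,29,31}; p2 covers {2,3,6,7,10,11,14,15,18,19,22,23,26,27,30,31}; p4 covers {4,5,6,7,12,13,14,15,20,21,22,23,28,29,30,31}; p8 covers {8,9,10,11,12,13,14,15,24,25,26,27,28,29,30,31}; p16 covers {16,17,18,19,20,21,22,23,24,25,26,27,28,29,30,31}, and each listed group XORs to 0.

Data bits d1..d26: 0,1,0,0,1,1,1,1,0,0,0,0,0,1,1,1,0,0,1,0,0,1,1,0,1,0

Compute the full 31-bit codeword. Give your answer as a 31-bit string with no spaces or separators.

0100100011110001001110010011010

Place data at non-parity positions: p1 p2 0 p4 1 0 0 p8 1 1 1 1 0 0 0 p16 0 0 1 1 1 0 0 1 0 0 1 1 0 1 0
p1 (pos 1,3,5,7,9,11,13,15,17,19,21,23,25,27,29,31): XOR of data positions = 0⊕1⊕0⊕1⊕1⊕0⊕0⊕0⊕1⊕1⊕0⊕0⊕1⊕0⊕0 = 0
p2 (pos 2,3,6,7,10,11,14,15,18,19,22,23,26,27,30,31): XOR of data positions = 0⊕0⊕0⊕1⊕1⊕0⊕0⊕0⊕1⊕0⊕0⊕0⊕1⊕1⊕0 = 1
p4 (pos 4,5,6,7,12,13,14,15,20,21,22,23,28,29,30,31): XOR of data positions = 1⊕0⊕0⊕1⊕0⊕0⊕0⊕1⊕1⊕0⊕0⊕1⊕0⊕1⊕0 = 0
p8 (pos 8,9,10,11,12,13,14,15,24,25,26,27,28,29,30,31): XOR of data positions = 1⊕1⊕1⊕1⊕0⊕0⊕0⊕1⊕0⊕0⊕1⊕1⊕0⊕1⊕0 = 0
p16 (pos 16,17,18,19,20,21,22,23,24,25,26,27,28,29,30,31): XOR of data positions = 0⊕0⊕1⊕1⊕1⊕0⊕0⊕1⊕0⊕0⊕1⊕1⊕0⊕1⊕0 = 1
Codeword: 0100100011110001001110010011010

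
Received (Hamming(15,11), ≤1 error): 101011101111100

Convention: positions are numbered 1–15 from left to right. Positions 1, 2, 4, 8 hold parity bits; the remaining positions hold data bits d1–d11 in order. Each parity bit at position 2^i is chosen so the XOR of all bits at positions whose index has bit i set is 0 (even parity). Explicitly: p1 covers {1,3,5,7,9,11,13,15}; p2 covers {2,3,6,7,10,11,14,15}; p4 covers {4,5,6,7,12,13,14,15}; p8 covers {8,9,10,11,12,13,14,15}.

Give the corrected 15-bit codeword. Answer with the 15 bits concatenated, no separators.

101011101111101

s1 (pos 1,3,5,7,9,11,13,15): 1⊕1⊕1⊕1⊕1⊕1⊕1⊕0 = 1
s2 (pos 2,3,6,7,10,11,14,15): 0⊕1⊕1⊕1⊕1⊕1⊕0⊕0 = 1
s4 (pos 4,5,6,7,12,13,14,15): 0⊕1⊕1⊕1⊕1⊕1⊕0⊕0 = 1
s8 (pos 8,9,10,11,12,13,14,15): 0⊕1⊕1⊕1⊕1⊕1⊕0⊕0 = 1
Syndrome s8…s1 = 1111 → error at position 15.
Flip position 15: 101011101111100 → 101011101111101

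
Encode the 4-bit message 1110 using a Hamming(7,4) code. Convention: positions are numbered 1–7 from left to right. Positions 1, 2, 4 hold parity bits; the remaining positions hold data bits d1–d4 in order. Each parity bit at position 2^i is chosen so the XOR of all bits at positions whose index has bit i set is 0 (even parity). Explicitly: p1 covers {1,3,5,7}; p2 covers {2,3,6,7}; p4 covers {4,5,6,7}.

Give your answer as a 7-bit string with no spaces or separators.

Place data at non-parity positions: p1 p2 1 p4 1 1 0
p1 (pos 1,3,5,7): XOR of data positions = 1⊕1⊕0 = 0
p2 (pos 2,3,6,7): XOR of data positions = 1⊕1⊕0 = 0
p4 (pos 4,5,6,7): XOR of data positions = 1⊕1⊕0 = 0
Codeword: 0010110

0010110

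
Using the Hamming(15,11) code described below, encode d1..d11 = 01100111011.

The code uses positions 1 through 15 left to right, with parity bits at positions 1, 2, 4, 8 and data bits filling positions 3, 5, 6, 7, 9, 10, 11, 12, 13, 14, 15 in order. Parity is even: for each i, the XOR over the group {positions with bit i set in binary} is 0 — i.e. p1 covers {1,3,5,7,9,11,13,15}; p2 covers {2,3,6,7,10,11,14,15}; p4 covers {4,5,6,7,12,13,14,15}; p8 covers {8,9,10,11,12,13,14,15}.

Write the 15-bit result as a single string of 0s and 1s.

110111010111011

Place data at non-parity positions: p1 p2 0 p4 1 1 0 p8 0 1 1 1 0 1 1
p1 (pos 1,3,5,7,9,11,13,15): XOR of data positions = 0⊕1⊕0⊕0⊕1⊕0⊕1 = 1
p2 (pos 2,3,6,7,10,11,14,15): XOR of data positions = 0⊕1⊕0⊕1⊕1⊕1⊕1 = 1
p4 (pos 4,5,6,7,12,13,14,15): XOR of data positions = 1⊕1⊕0⊕1⊕0⊕1⊕1 = 1
p8 (pos 8,9,10,11,12,13,14,15): XOR of data positions = 0⊕1⊕1⊕1⊕0⊕1⊕1 = 1
Codeword: 110111010111011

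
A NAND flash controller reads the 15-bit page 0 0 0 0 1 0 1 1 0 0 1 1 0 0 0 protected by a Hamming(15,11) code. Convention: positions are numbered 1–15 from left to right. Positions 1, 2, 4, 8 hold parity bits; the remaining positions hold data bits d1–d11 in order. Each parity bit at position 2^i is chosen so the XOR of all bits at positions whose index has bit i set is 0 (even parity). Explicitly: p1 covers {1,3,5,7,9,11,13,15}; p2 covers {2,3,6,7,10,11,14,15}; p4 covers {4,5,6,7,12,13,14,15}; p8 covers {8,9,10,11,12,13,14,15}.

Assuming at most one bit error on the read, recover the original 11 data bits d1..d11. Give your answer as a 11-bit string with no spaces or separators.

s1 (pos 1,3,5,7,9,11,13,15): 0⊕0⊕1⊕1⊕0⊕1⊕0⊕0 = 1
s2 (pos 2,3,6,7,10,11,14,15): 0⊕0⊕0⊕1⊕0⊕1⊕0⊕0 = 0
s4 (pos 4,5,6,7,12,13,14,15): 0⊕1⊕0⊕1⊕1⊕0⊕0⊕0 = 1
s8 (pos 8,9,10,11,12,13,14,15): 1⊕0⊕0⊕1⊕1⊕0⊕0⊕0 = 1
Syndrome s8…s1 = 1101 → error at position 13.
Flip position 13: 000010110011000 → 000010110011100
Read data bits from positions 3,5,6,7,9,10,11,12,13,14,15: 01010011100

01010011100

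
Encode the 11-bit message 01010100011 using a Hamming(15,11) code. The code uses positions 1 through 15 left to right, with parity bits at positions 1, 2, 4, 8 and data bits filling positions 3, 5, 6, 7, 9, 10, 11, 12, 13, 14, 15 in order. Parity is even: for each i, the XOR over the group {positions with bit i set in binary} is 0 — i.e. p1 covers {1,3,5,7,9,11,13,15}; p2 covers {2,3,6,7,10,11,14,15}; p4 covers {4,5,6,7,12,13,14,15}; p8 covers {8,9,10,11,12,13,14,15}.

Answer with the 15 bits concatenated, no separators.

100010110100011

Place data at non-parity positions: p1 p2 0 p4 1 0 1 p8 0 1 0 0 0 1 1
p1 (pos 1,3,5,7,9,11,13,15): XOR of data positions = 0⊕1⊕1⊕0⊕0⊕0⊕1 = 1
p2 (pos 2,3,6,7,10,11,14,15): XOR of data positions = 0⊕0⊕1⊕1⊕0⊕1⊕1 = 0
p4 (pos 4,5,6,7,12,13,14,15): XOR of data positions = 1⊕0⊕1⊕0⊕0⊕1⊕1 = 0
p8 (pos 8,9,10,11,12,13,14,15): XOR of data positions = 0⊕1⊕0⊕0⊕0⊕1⊕1 = 1
Codeword: 100010110100011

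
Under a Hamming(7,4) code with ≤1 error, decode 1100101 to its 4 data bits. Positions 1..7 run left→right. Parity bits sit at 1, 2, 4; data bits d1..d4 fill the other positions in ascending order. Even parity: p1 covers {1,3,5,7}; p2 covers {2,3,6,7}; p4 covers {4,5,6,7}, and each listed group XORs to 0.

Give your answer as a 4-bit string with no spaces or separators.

s1 (pos 1,3,5,7): 1⊕0⊕1⊕1 = 1
s2 (pos 2,3,6,7): 1⊕0⊕0⊕1 = 0
s4 (pos 4,5,6,7): 0⊕1⊕0⊕1 = 0
Syndrome s4…s1 = 001 → error at position 1.
Flip position 1: 1100101 → 0100101
Read data bits from positions 3,5,6,7: 0101

0101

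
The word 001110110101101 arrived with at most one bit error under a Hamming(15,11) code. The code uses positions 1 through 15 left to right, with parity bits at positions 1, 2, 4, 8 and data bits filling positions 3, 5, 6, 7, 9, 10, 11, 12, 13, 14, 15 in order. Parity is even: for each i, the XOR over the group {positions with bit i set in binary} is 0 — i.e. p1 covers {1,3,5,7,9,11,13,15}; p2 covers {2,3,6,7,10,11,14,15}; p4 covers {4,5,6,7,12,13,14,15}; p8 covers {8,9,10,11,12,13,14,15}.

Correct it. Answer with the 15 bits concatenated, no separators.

001110111101101

s1 (pos 1,3,5,7,9,11,13,15): 0⊕1⊕1⊕1⊕0⊕0⊕1⊕1 = 1
s2 (pos 2,3,6,7,10,11,14,15): 0⊕1⊕0⊕1⊕1⊕0⊕0⊕1 = 0
s4 (pos 4,5,6,7,12,13,14,15): 1⊕1⊕0⊕1⊕1⊕1⊕0⊕1 = 0
s8 (pos 8,9,10,11,12,13,14,15): 1⊕0⊕1⊕0⊕1⊕1⊕0⊕1 = 1
Syndrome s8…s1 = 1001 → error at position 9.
Flip position 9: 001110110101101 → 001110111101101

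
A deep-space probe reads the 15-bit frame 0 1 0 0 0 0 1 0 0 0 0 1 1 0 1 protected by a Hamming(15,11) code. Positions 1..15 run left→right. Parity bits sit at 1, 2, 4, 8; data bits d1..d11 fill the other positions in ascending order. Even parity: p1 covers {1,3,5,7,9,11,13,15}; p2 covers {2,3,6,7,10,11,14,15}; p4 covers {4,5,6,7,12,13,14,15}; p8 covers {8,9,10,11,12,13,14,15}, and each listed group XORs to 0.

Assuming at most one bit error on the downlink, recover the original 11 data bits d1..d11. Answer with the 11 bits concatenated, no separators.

s1 (pos 1,3,5,7,9,11,13,15): 0⊕0⊕0⊕1⊕0⊕0⊕1⊕1 = 1
s2 (pos 2,3,6,7,10,11,14,15): 1⊕0⊕0⊕1⊕0⊕0⊕0⊕1 = 1
s4 (pos 4,5,6,7,12,13,14,15): 0⊕0⊕0⊕1⊕1⊕1⊕0⊕1 = 0
s8 (pos 8,9,10,11,12,13,14,15): 0⊕0⊕0⊕0⊕1⊕1⊕0⊕1 = 1
Syndrome s8…s1 = 1011 → error at position 11.
Flip position 11: 010000100001101 → 010000100011101
Read data bits from positions 3,5,6,7,9,10,11,12,13,14,15: 00010011101

00010011101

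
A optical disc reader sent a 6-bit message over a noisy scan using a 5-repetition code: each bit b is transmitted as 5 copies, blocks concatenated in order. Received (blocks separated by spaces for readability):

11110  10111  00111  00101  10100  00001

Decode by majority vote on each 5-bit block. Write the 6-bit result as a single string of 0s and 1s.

Block 1 (11110): 4 ones → 1
Block 2 (10111): 4 ones → 1
Block 3 (00111): 3 ones → 1
Block 4 (00101): 2 ones → 0
Block 5 (10100): 2 ones → 0
Block 6 (00001): 1 one → 0

111000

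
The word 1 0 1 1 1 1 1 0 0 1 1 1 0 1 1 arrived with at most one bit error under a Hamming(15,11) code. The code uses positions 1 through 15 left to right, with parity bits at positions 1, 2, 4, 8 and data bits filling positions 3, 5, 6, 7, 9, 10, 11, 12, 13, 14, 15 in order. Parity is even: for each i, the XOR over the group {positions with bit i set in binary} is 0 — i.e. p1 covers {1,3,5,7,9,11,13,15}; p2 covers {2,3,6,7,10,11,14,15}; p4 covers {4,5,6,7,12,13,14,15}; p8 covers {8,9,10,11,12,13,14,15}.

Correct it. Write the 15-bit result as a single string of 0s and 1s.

101111100111001

s1 (pos 1,3,5,7,9,11,13,15): 1⊕1⊕1⊕1⊕0⊕1⊕0⊕1 = 0
s2 (pos 2,3,6,7,10,11,14,15): 0⊕1⊕1⊕1⊕1⊕1⊕1⊕1 = 1
s4 (pos 4,5,6,7,12,13,14,15): 1⊕1⊕1⊕1⊕1⊕0⊕1⊕1 = 1
s8 (pos 8,9,10,11,12,13,14,15): 0⊕0⊕1⊕1⊕1⊕0⊕1⊕1 = 1
Syndrome s8…s1 = 1110 → error at position 14.
Flip position 14: 101111100111011 → 101111100111001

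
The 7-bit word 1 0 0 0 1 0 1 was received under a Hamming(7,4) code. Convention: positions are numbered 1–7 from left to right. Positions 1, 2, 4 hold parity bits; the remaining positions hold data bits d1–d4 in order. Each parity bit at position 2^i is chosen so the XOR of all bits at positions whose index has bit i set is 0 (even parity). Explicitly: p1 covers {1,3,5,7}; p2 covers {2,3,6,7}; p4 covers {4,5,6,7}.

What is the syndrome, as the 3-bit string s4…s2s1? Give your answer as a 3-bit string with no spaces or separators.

011

s1 (pos 1,3,5,7): 1⊕0⊕1⊕1 = 1
s2 (pos 2,3,6,7): 0⊕0⊕0⊕1 = 1
s4 (pos 4,5,6,7): 0⊕1⊕0⊕1 = 0
Syndrome s4…s1 = 011 → error at position 3.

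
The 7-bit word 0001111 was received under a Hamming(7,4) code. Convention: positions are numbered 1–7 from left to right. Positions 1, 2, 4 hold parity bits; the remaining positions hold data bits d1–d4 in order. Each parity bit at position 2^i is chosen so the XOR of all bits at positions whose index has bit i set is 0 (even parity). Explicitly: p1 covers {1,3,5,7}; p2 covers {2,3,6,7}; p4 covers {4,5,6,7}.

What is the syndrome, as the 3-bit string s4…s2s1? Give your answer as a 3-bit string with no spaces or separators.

s1 (pos 1,3,5,7): 0⊕0⊕1⊕1 = 0
s2 (pos 2,3,6,7): 0⊕0⊕1⊕1 = 0
s4 (pos 4,5,6,7): 1⊕1⊕1⊕1 = 0
Syndrome s4…s1 = 000 → no error.

000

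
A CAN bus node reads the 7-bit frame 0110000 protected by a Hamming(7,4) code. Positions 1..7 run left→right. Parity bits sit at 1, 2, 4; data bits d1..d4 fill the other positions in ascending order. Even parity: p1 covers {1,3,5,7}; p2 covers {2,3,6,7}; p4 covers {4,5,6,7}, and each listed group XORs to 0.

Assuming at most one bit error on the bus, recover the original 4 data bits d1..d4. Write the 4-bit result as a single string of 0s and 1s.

1000

s1 (pos 1,3,5,7): 0⊕1⊕0⊕0 = 1
s2 (pos 2,3,6,7): 1⊕1⊕0⊕0 = 0
s4 (pos 4,5,6,7): 0⊕0⊕0⊕0 = 0
Syndrome s4…s1 = 001 → error at position 1.
Flip position 1: 0110000 → 1110000
Read data bits from positions 3,5,6,7: 1000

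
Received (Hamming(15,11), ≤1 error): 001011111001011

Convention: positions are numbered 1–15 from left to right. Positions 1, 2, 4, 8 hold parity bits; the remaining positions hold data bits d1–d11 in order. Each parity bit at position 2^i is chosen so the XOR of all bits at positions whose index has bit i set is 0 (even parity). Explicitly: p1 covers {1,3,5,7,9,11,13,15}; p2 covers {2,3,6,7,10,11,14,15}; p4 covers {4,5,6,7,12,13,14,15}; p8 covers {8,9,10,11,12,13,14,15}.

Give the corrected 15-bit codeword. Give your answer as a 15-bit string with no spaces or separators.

s1 (pos 1,3,5,7,9,11,13,15): 0⊕1⊕1⊕1⊕1⊕0⊕0⊕1 = 1
s2 (pos 2,3,6,7,10,11,14,15): 0⊕1⊕1⊕1⊕0⊕0⊕1⊕1 = 1
s4 (pos 4,5,6,7,12,13,14,15): 0⊕1⊕1⊕1⊕1⊕0⊕1⊕1 = 0
s8 (pos 8,9,10,11,12,13,14,15): 1⊕1⊕0⊕0⊕1⊕0⊕1⊕1 = 1
Syndrome s8…s1 = 1011 → error at position 11.
Flip position 11: 001011111001011 → 001011111011011

001011111011011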